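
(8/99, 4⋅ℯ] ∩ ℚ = ℚ ∩ (8/99, 4⋅ℯ]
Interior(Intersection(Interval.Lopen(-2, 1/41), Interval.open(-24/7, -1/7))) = Interval.open(-2, -1/7)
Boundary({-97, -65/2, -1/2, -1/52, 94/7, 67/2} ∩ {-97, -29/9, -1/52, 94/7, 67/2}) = {-97, -1/52, 94/7, 67/2}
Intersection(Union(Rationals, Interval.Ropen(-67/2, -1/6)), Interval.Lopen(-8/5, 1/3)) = Union(Intersection(Interval.Lopen(-8/5, 1/3), Rationals), Interval.Lopen(-8/5, -1/6))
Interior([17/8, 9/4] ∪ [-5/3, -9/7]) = (-5/3, -9/7) ∪ (17/8, 9/4)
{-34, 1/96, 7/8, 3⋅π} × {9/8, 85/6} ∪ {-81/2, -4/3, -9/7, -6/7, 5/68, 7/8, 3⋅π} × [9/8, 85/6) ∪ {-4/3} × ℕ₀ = ({-4/3} × ℕ₀) ∪ ({-34, 1/96, 7/8, 3⋅π} × {9/8, 85/6}) ∪ ({-81/2, -4/3, -9/7, -6/7, 5/68, 7/8, 3⋅π} × [9/8, 85/6))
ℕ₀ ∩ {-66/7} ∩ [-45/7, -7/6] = ∅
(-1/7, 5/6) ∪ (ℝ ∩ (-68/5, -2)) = (-68/5, -2) ∪ (-1/7, 5/6)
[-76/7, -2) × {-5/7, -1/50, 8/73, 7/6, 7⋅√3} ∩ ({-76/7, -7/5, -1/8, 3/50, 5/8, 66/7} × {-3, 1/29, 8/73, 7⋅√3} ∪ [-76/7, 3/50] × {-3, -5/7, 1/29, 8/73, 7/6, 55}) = ({-76/7} × {8/73, 7⋅√3}) ∪ ([-76/7, -2) × {-5/7, 8/73, 7/6})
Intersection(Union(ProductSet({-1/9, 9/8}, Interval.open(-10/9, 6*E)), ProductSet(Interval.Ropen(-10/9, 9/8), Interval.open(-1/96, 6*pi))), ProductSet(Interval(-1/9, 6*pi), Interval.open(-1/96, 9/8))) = ProductSet(Interval(-1/9, 9/8), Interval.open(-1/96, 9/8))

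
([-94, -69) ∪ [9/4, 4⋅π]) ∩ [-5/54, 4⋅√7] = [9/4, 4⋅√7]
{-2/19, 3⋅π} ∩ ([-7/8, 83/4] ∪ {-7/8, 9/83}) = {-2/19, 3⋅π}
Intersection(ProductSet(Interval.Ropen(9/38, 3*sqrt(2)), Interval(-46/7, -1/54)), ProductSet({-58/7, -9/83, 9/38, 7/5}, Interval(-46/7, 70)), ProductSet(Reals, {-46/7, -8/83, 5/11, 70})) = ProductSet({9/38, 7/5}, {-46/7, -8/83})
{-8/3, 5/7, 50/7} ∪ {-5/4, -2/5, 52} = {-8/3, -5/4, -2/5, 5/7, 50/7, 52}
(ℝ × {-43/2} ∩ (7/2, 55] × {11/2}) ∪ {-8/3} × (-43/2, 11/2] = {-8/3} × (-43/2, 11/2]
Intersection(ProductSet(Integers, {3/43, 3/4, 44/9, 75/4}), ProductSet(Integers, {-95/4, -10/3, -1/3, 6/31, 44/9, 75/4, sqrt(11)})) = ProductSet(Integers, {44/9, 75/4})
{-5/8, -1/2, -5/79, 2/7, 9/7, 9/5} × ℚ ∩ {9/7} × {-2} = {9/7} × {-2}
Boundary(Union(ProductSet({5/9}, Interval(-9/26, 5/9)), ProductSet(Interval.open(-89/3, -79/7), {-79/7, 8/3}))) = Union(ProductSet({5/9}, Interval(-9/26, 5/9)), ProductSet(Interval(-89/3, -79/7), {-79/7, 8/3}))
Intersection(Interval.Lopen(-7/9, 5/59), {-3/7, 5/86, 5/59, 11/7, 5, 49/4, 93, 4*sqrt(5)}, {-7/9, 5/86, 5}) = {5/86}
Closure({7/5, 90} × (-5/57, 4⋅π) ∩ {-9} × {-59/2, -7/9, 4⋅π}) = ∅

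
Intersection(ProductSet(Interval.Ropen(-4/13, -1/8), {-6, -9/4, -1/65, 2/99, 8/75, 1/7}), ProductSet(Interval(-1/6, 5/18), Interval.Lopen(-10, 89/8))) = ProductSet(Interval.Ropen(-1/6, -1/8), {-6, -9/4, -1/65, 2/99, 8/75, 1/7})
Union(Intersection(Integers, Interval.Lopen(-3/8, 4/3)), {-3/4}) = Union({-3/4}, Range(0, 2, 1))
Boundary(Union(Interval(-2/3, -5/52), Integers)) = Union(Complement(Integers, Interval.open(-2/3, -5/52)), {-2/3, -5/52})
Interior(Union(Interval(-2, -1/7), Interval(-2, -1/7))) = Interval.open(-2, -1/7)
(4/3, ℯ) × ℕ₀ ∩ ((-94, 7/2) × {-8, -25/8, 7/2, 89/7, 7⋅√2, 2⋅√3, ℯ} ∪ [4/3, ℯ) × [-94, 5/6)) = (4/3, ℯ) × {0}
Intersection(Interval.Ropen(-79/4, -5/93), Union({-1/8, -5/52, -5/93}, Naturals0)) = {-1/8, -5/52}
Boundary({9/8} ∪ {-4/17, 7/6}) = {-4/17, 9/8, 7/6}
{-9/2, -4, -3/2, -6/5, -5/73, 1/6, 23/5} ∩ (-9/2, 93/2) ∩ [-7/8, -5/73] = {-5/73}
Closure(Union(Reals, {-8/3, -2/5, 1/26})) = Reals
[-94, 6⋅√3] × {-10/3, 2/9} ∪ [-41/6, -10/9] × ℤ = ([-41/6, -10/9] × ℤ) ∪ ([-94, 6⋅√3] × {-10/3, 2/9})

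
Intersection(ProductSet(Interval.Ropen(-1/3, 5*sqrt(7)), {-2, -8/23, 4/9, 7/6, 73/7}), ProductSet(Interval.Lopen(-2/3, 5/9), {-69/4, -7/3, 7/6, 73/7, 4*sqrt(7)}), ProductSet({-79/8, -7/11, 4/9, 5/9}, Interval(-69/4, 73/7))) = ProductSet({4/9, 5/9}, {7/6, 73/7})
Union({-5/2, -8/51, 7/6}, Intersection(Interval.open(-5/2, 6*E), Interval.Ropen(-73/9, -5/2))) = {-5/2, -8/51, 7/6}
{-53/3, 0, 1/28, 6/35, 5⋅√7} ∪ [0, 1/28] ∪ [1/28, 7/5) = {-53/3, 5⋅√7} ∪ [0, 7/5)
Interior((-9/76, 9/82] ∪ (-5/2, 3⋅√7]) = (-5/2, 3⋅√7)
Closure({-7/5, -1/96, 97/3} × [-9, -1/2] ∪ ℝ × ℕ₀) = (ℝ × ℕ₀) ∪ ({-7/5, -1/96, 97/3} × [-9, -1/2])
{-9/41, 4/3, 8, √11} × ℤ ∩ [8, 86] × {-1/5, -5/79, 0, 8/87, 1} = {8} × {0, 1}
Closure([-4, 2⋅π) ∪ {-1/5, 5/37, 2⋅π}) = [-4, 2⋅π]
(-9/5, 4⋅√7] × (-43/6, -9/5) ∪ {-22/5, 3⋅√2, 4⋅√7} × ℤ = ({-22/5, 3⋅√2, 4⋅√7} × ℤ) ∪ ((-9/5, 4⋅√7] × (-43/6, -9/5))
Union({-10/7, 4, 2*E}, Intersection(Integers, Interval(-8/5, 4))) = Union({-10/7, 2*E}, Range(-1, 5, 1))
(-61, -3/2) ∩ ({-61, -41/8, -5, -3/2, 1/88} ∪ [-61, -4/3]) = (-61, -3/2)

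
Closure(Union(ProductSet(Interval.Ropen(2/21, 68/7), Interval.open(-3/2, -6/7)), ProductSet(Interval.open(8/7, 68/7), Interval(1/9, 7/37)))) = Union(ProductSet({2/21, 68/7}, Interval(-3/2, -6/7)), ProductSet(Interval(2/21, 68/7), {-3/2, -6/7}), ProductSet(Interval.Ropen(2/21, 68/7), Interval.open(-3/2, -6/7)), ProductSet(Interval(8/7, 68/7), Interval(1/9, 7/37)))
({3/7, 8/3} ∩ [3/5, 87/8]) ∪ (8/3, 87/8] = [8/3, 87/8]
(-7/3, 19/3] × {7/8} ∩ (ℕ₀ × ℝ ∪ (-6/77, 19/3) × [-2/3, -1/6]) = {0, 1, …, 6} × {7/8}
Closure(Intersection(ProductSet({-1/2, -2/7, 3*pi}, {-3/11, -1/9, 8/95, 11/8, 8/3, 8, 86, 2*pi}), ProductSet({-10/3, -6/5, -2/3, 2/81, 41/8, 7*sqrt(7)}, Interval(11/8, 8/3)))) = EmptySet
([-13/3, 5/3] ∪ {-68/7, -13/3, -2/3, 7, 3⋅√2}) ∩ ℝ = {-68/7, 7, 3⋅√2} ∪ [-13/3, 5/3]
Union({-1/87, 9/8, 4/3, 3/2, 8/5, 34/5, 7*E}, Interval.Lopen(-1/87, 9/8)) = Union({4/3, 3/2, 8/5, 34/5, 7*E}, Interval(-1/87, 9/8))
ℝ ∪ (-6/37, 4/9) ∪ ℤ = (-∞, ∞)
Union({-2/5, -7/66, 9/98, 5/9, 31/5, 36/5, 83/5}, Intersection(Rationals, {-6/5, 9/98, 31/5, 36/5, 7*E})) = {-6/5, -2/5, -7/66, 9/98, 5/9, 31/5, 36/5, 83/5}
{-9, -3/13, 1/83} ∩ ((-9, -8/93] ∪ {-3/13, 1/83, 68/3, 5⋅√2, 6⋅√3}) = {-3/13, 1/83}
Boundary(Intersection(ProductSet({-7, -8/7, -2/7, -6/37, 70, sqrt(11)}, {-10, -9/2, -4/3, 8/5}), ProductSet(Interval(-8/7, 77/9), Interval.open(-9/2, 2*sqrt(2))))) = ProductSet({-8/7, -2/7, -6/37, sqrt(11)}, {-4/3, 8/5})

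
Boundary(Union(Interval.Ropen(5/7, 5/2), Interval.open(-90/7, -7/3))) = {-90/7, -7/3, 5/7, 5/2}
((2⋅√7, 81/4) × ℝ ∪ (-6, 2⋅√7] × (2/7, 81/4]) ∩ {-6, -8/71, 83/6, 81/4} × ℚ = ({83/6} × ℚ) ∪ ({-8/71} × (ℚ ∩ (2/7, 81/4]))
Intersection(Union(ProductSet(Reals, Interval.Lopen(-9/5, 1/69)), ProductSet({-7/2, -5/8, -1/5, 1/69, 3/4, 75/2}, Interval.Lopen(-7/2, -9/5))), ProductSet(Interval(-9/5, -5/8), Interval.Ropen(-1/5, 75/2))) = ProductSet(Interval(-9/5, -5/8), Interval(-1/5, 1/69))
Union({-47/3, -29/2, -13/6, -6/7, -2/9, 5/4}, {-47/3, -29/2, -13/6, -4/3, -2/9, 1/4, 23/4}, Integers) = Union({-47/3, -29/2, -13/6, -4/3, -6/7, -2/9, 1/4, 5/4, 23/4}, Integers)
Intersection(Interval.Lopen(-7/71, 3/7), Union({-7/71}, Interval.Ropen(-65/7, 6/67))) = Interval.open(-7/71, 6/67)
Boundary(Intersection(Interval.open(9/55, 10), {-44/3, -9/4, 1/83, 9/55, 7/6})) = {7/6}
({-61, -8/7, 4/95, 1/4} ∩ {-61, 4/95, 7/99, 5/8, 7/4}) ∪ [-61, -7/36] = [-61, -7/36] ∪ {4/95}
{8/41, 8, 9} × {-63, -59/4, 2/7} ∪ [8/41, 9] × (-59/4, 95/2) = ({8/41, 8, 9} × {-63, -59/4, 2/7}) ∪ ([8/41, 9] × (-59/4, 95/2))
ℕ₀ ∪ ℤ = ℤ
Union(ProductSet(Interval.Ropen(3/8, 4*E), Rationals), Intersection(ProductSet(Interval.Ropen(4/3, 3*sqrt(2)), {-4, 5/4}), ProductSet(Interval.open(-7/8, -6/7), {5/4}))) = ProductSet(Interval.Ropen(3/8, 4*E), Rationals)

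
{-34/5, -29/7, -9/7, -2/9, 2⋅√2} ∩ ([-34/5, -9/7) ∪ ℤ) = {-34/5, -29/7}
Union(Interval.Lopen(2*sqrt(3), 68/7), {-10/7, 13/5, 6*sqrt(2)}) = Union({-10/7, 13/5}, Interval.Lopen(2*sqrt(3), 68/7))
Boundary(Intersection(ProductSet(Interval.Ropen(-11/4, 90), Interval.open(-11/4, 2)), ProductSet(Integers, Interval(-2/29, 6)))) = ProductSet(Range(-2, 90, 1), Interval(-2/29, 2))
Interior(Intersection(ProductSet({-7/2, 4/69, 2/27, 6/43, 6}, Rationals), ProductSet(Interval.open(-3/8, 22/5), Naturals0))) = EmptySet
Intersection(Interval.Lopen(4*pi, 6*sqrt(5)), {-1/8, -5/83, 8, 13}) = {13}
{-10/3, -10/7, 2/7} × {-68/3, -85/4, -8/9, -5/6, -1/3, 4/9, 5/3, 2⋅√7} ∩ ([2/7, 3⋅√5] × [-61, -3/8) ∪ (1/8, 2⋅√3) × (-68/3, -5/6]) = {2/7} × {-68/3, -85/4, -8/9, -5/6}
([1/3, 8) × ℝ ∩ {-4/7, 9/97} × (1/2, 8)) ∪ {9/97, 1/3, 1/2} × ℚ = {9/97, 1/3, 1/2} × ℚ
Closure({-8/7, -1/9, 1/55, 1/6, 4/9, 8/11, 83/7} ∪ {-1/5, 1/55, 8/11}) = {-8/7, -1/5, -1/9, 1/55, 1/6, 4/9, 8/11, 83/7}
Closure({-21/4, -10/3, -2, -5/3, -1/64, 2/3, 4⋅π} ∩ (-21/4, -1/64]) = {-10/3, -2, -5/3, -1/64}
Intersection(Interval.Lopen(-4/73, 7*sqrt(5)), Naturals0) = Range(0, 16, 1)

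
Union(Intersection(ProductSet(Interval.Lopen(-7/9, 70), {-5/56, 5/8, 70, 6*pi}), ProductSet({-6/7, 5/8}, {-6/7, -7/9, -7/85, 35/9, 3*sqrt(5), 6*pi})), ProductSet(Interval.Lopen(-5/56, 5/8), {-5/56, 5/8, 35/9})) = Union(ProductSet({5/8}, {6*pi}), ProductSet(Interval.Lopen(-5/56, 5/8), {-5/56, 5/8, 35/9}))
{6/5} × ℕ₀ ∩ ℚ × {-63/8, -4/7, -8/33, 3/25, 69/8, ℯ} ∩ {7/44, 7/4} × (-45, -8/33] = ∅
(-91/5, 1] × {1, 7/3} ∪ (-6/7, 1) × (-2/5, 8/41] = ((-91/5, 1] × {1, 7/3}) ∪ ((-6/7, 1) × (-2/5, 8/41])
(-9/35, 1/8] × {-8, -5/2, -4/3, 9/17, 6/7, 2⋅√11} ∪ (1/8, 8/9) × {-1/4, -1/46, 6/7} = ((1/8, 8/9) × {-1/4, -1/46, 6/7}) ∪ ((-9/35, 1/8] × {-8, -5/2, -4/3, 9/17, 6/7, 2⋅√11})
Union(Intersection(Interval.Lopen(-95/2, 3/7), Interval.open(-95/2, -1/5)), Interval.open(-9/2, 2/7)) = Interval.open(-95/2, 2/7)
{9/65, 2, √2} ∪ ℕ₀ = ℕ₀ ∪ {9/65, √2}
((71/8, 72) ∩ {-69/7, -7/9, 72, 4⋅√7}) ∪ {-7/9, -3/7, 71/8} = {-7/9, -3/7, 71/8, 4⋅√7}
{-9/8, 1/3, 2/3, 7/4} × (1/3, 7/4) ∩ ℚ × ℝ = {-9/8, 1/3, 2/3, 7/4} × (1/3, 7/4)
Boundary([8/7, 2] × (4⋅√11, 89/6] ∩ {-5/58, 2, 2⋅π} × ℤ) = {2} × {14}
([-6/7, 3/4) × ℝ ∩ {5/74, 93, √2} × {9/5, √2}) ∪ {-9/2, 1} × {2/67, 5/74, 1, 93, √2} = ({5/74} × {9/5, √2}) ∪ ({-9/2, 1} × {2/67, 5/74, 1, 93, √2})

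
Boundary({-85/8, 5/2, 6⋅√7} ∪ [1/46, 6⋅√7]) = {-85/8, 1/46, 6⋅√7}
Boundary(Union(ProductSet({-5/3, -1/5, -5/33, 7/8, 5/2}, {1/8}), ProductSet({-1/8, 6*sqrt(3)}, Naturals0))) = Union(ProductSet({-1/8, 6*sqrt(3)}, Naturals0), ProductSet({-5/3, -1/5, -5/33, 7/8, 5/2}, {1/8}))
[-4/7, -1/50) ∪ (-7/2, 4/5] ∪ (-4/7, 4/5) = (-7/2, 4/5]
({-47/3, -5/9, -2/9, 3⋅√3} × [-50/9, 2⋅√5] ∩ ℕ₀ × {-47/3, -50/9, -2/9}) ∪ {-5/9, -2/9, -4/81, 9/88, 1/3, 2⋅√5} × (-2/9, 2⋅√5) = {-5/9, -2/9, -4/81, 9/88, 1/3, 2⋅√5} × (-2/9, 2⋅√5)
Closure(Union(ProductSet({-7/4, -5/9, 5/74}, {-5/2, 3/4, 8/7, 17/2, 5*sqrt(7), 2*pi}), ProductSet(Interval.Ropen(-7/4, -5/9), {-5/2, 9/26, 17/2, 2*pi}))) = Union(ProductSet({-7/4, -5/9, 5/74}, {-5/2, 3/4, 8/7, 17/2, 5*sqrt(7), 2*pi}), ProductSet(Interval(-7/4, -5/9), {-5/2, 9/26, 17/2, 2*pi}))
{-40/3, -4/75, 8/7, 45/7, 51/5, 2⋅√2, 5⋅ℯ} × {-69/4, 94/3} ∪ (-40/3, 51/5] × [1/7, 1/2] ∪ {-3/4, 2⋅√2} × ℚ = ({-3/4, 2⋅√2} × ℚ) ∪ ((-40/3, 51/5] × [1/7, 1/2]) ∪ ({-40/3, -4/75, 8/7, 45/7, 51/5, 2⋅√2, 5⋅ℯ} × {-69/4, 94/3})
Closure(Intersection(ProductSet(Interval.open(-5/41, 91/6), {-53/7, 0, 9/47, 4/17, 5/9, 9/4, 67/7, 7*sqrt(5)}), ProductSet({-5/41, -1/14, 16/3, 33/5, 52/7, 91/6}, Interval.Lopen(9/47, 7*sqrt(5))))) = ProductSet({-1/14, 16/3, 33/5, 52/7}, {4/17, 5/9, 9/4, 67/7, 7*sqrt(5)})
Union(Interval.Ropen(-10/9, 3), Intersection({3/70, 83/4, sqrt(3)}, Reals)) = Union({83/4}, Interval.Ropen(-10/9, 3))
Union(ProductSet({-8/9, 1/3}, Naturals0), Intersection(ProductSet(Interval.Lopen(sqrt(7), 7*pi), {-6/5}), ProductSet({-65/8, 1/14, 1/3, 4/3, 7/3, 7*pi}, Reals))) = Union(ProductSet({7*pi}, {-6/5}), ProductSet({-8/9, 1/3}, Naturals0))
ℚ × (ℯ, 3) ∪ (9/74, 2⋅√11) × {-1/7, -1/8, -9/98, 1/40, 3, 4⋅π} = (ℚ × (ℯ, 3)) ∪ ((9/74, 2⋅√11) × {-1/7, -1/8, -9/98, 1/40, 3, 4⋅π})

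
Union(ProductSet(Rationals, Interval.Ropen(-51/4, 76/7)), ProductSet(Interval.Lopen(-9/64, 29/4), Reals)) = Union(ProductSet(Interval.Lopen(-9/64, 29/4), Reals), ProductSet(Rationals, Interval.Ropen(-51/4, 76/7)))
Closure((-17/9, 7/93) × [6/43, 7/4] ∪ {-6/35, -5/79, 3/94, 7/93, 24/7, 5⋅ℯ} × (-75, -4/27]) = ([-17/9, 7/93] × [6/43, 7/4]) ∪ ({-6/35, -5/79, 3/94, 7/93, 24/7, 5⋅ℯ} × [-75, -4/27])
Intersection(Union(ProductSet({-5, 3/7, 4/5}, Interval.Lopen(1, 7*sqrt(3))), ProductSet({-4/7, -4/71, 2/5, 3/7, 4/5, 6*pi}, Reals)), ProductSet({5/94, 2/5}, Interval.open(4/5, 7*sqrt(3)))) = ProductSet({2/5}, Interval.open(4/5, 7*sqrt(3)))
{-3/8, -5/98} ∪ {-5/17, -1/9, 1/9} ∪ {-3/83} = {-3/8, -5/17, -1/9, -5/98, -3/83, 1/9}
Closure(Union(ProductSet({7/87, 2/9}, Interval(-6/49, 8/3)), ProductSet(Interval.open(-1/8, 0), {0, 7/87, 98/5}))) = Union(ProductSet({7/87, 2/9}, Interval(-6/49, 8/3)), ProductSet(Interval(-1/8, 0), {0, 7/87, 98/5}))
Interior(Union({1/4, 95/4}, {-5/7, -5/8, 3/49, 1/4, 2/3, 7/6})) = EmptySet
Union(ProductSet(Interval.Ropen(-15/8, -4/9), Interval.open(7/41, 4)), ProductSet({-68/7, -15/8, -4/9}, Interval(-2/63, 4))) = Union(ProductSet({-68/7, -15/8, -4/9}, Interval(-2/63, 4)), ProductSet(Interval.Ropen(-15/8, -4/9), Interval.open(7/41, 4)))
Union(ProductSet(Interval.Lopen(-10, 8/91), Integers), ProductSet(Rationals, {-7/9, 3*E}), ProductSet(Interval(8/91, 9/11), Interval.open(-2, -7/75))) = Union(ProductSet(Interval.Lopen(-10, 8/91), Integers), ProductSet(Interval(8/91, 9/11), Interval.open(-2, -7/75)), ProductSet(Rationals, {-7/9, 3*E}))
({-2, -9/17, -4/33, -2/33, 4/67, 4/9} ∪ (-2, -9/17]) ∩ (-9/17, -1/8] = ∅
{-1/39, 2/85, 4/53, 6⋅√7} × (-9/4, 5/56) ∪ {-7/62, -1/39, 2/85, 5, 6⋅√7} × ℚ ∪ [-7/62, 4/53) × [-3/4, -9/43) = ([-7/62, 4/53) × [-3/4, -9/43)) ∪ ({-7/62, -1/39, 2/85, 5, 6⋅√7} × ℚ) ∪ ({-1/39, 2/85, 4/53, 6⋅√7} × (-9/4, 5/56))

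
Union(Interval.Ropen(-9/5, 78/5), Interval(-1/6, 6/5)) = Interval.Ropen(-9/5, 78/5)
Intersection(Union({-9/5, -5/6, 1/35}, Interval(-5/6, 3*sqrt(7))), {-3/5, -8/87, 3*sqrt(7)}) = {-3/5, -8/87, 3*sqrt(7)}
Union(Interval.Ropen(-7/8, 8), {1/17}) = Interval.Ropen(-7/8, 8)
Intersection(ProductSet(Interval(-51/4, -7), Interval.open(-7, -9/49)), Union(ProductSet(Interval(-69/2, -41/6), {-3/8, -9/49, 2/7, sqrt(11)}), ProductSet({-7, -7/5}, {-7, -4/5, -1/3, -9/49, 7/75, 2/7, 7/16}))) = Union(ProductSet({-7}, {-4/5, -1/3}), ProductSet(Interval(-51/4, -7), {-3/8}))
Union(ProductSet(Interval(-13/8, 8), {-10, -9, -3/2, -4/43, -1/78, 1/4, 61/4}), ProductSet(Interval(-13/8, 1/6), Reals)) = Union(ProductSet(Interval(-13/8, 1/6), Reals), ProductSet(Interval(-13/8, 8), {-10, -9, -3/2, -4/43, -1/78, 1/4, 61/4}))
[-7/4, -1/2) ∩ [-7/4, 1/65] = [-7/4, -1/2)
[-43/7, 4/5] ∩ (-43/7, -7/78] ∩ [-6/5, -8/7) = [-6/5, -8/7)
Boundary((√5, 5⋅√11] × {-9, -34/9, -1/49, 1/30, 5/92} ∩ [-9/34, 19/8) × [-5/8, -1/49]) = [√5, 19/8] × {-1/49}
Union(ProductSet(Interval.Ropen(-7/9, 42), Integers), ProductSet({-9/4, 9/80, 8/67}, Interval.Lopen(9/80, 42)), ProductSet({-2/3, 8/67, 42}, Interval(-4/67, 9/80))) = Union(ProductSet({-9/4, 9/80, 8/67}, Interval.Lopen(9/80, 42)), ProductSet({-2/3, 8/67, 42}, Interval(-4/67, 9/80)), ProductSet(Interval.Ropen(-7/9, 42), Integers))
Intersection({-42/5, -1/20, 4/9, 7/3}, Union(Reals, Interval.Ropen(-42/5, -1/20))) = {-42/5, -1/20, 4/9, 7/3}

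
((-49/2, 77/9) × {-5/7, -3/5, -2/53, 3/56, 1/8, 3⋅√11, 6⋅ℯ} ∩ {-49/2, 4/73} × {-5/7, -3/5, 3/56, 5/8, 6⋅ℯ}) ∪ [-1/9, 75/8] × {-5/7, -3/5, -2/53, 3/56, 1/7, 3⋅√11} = ({4/73} × {-5/7, -3/5, 3/56, 6⋅ℯ}) ∪ ([-1/9, 75/8] × {-5/7, -3/5, -2/53, 3/56, 1/7, 3⋅√11})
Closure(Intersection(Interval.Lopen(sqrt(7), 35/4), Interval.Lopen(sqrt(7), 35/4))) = Interval(sqrt(7), 35/4)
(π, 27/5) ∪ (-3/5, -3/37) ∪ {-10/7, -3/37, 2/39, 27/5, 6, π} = {-10/7, 2/39, 6} ∪ (-3/5, -3/37] ∪ [π, 27/5]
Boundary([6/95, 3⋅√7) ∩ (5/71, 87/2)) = {5/71, 3⋅√7}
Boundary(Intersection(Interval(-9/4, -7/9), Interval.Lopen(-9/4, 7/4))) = {-9/4, -7/9}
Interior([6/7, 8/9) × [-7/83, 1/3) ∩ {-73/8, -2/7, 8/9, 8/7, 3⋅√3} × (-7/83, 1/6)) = ∅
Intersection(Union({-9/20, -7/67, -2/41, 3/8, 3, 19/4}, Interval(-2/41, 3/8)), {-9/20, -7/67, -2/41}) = {-9/20, -7/67, -2/41}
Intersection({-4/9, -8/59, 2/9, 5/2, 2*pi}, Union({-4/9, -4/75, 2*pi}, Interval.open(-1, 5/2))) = {-4/9, -8/59, 2/9, 2*pi}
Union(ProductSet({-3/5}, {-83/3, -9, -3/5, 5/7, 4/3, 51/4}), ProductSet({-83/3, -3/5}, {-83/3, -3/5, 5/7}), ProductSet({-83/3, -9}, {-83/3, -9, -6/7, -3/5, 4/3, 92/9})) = Union(ProductSet({-3/5}, {-83/3, -9, -3/5, 5/7, 4/3, 51/4}), ProductSet({-83/3, -9}, {-83/3, -9, -6/7, -3/5, 4/3, 92/9}), ProductSet({-83/3, -3/5}, {-83/3, -3/5, 5/7}))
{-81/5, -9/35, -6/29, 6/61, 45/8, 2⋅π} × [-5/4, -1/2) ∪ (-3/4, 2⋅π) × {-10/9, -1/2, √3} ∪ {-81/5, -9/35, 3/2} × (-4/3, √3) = ({-81/5, -9/35, 3/2} × (-4/3, √3)) ∪ ((-3/4, 2⋅π) × {-10/9, -1/2, √3}) ∪ ({-81/5, -9/35, -6/29, 6/61, 45/8, 2⋅π} × [-5/4, -1/2))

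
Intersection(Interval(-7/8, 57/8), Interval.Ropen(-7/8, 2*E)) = Interval.Ropen(-7/8, 2*E)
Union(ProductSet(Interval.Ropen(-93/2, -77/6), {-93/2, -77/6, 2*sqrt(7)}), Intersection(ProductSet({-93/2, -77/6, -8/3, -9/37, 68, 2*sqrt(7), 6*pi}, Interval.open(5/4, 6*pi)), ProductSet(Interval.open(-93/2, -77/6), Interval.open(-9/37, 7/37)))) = ProductSet(Interval.Ropen(-93/2, -77/6), {-93/2, -77/6, 2*sqrt(7)})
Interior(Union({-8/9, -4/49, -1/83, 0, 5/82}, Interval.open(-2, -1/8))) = Interval.open(-2, -1/8)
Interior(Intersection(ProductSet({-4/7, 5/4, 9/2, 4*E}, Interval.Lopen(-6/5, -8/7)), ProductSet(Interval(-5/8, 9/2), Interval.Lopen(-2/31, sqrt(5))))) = EmptySet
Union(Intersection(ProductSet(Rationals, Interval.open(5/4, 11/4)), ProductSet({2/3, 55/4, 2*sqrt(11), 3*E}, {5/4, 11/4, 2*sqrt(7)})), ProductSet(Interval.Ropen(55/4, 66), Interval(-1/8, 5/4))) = ProductSet(Interval.Ropen(55/4, 66), Interval(-1/8, 5/4))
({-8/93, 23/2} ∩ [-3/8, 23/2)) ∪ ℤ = ℤ ∪ {-8/93}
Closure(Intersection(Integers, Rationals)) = Integers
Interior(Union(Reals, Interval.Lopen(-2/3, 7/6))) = Interval(-oo, oo)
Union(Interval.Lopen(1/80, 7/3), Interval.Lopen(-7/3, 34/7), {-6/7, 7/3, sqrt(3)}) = Interval.Lopen(-7/3, 34/7)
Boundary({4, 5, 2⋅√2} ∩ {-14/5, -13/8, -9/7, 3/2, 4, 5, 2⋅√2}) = {4, 5, 2⋅√2}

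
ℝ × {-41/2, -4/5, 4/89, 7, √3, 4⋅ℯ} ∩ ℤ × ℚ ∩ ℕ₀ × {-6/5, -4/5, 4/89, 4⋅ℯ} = ℕ₀ × {-4/5, 4/89}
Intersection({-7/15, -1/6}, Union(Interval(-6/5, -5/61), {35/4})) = {-7/15, -1/6}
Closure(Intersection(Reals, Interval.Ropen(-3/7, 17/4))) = Interval(-3/7, 17/4)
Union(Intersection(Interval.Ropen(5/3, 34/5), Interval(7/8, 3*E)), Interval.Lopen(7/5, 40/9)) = Interval.open(7/5, 34/5)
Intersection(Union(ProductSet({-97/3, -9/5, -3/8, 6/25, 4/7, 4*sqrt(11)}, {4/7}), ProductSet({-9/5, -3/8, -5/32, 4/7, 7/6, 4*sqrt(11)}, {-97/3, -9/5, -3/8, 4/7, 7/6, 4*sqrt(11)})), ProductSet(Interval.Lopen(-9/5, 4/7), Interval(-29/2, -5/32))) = ProductSet({-3/8, -5/32, 4/7}, {-9/5, -3/8})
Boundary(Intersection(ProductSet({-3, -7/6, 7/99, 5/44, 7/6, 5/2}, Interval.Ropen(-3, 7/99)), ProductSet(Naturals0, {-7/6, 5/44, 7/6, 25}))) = EmptySet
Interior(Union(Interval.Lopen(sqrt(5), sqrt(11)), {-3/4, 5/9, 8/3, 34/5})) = Interval.open(sqrt(5), sqrt(11))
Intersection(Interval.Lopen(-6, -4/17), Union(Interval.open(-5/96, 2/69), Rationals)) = Intersection(Interval.Lopen(-6, -4/17), Rationals)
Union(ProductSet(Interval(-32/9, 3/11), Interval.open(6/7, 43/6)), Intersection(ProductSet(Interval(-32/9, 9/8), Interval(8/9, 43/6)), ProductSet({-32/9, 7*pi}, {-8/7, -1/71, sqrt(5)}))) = ProductSet(Interval(-32/9, 3/11), Interval.open(6/7, 43/6))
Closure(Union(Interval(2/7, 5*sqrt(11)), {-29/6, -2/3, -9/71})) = Union({-29/6, -2/3, -9/71}, Interval(2/7, 5*sqrt(11)))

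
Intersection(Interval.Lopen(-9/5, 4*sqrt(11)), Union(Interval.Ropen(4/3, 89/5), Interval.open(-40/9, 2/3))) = Union(Interval.open(-9/5, 2/3), Interval(4/3, 4*sqrt(11)))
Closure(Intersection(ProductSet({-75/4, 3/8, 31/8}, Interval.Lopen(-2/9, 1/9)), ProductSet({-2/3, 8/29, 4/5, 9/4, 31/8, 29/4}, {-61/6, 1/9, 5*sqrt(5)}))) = ProductSet({31/8}, {1/9})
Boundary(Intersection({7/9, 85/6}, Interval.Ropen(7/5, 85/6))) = EmptySet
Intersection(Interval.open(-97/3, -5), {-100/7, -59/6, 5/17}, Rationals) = {-100/7, -59/6}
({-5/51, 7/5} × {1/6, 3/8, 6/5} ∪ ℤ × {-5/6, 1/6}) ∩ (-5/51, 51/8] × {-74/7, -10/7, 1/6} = ({0, 1, …, 6} ∪ {7/5}) × {1/6}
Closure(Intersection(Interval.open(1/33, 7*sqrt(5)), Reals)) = Interval(1/33, 7*sqrt(5))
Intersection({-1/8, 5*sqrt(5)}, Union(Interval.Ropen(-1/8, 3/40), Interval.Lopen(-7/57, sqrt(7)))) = {-1/8}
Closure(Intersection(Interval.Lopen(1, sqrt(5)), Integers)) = Range(2, 3, 1)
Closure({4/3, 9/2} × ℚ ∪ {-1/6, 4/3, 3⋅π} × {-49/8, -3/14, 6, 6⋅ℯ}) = ({4/3, 9/2} × ℝ) ∪ ({-1/6, 4/3, 3⋅π} × {-49/8, -3/14, 6, 6⋅ℯ})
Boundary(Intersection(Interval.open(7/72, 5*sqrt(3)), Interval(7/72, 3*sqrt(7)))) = {7/72, 3*sqrt(7)}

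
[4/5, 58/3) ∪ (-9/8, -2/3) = (-9/8, -2/3) ∪ [4/5, 58/3)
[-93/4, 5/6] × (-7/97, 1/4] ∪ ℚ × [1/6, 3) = (ℚ × [1/6, 3)) ∪ ([-93/4, 5/6] × (-7/97, 1/4])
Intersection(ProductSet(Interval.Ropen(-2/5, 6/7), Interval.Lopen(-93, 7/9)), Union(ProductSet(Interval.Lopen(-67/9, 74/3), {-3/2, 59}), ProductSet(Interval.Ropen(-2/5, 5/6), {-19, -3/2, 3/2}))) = Union(ProductSet(Interval.Ropen(-2/5, 5/6), {-19, -3/2}), ProductSet(Interval.Ropen(-2/5, 6/7), {-3/2}))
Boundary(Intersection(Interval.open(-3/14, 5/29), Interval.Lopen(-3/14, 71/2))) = {-3/14, 5/29}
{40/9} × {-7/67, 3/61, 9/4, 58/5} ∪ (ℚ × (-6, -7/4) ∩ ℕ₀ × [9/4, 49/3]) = {40/9} × {-7/67, 3/61, 9/4, 58/5}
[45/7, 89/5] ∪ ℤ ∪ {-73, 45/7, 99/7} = ℤ ∪ [45/7, 89/5]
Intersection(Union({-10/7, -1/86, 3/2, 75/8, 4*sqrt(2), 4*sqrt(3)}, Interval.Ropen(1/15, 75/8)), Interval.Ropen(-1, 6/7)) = Union({-1/86}, Interval.Ropen(1/15, 6/7))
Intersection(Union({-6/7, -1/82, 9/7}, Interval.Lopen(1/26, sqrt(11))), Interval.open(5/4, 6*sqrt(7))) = Interval.Lopen(5/4, sqrt(11))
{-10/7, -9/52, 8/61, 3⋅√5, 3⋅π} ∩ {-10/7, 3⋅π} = {-10/7, 3⋅π}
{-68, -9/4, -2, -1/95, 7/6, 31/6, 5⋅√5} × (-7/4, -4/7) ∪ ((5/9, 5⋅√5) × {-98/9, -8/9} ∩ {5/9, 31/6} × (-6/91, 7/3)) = {-68, -9/4, -2, -1/95, 7/6, 31/6, 5⋅√5} × (-7/4, -4/7)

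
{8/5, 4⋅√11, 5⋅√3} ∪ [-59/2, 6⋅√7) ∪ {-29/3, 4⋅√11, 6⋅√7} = [-59/2, 6⋅√7]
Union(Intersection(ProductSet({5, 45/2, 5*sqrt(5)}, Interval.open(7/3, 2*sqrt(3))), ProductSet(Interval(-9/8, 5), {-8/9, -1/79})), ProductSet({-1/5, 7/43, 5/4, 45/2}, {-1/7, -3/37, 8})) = ProductSet({-1/5, 7/43, 5/4, 45/2}, {-1/7, -3/37, 8})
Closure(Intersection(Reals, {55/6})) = {55/6}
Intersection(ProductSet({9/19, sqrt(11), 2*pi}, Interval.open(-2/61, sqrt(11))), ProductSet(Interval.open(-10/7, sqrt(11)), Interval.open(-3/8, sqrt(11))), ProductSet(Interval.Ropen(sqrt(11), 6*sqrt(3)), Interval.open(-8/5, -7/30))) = EmptySet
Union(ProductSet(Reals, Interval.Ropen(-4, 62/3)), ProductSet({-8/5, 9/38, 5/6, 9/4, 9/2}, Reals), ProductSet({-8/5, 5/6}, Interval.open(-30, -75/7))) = Union(ProductSet({-8/5, 9/38, 5/6, 9/4, 9/2}, Reals), ProductSet(Reals, Interval.Ropen(-4, 62/3)))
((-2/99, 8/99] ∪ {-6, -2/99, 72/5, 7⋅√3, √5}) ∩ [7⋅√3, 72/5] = {72/5, 7⋅√3}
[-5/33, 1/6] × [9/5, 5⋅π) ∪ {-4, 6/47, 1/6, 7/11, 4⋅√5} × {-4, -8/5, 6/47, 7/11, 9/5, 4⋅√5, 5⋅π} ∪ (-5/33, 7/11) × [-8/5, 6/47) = ((-5/33, 7/11) × [-8/5, 6/47)) ∪ ([-5/33, 1/6] × [9/5, 5⋅π)) ∪ ({-4, 6/47, 1/6, 7/11, 4⋅√5} × {-4, -8/5, 6/47, 7/11, 9/5, 4⋅√5, 5⋅π})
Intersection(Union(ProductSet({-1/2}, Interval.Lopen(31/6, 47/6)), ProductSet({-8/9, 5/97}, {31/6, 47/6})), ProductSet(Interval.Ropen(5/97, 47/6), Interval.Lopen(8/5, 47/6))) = ProductSet({5/97}, {31/6, 47/6})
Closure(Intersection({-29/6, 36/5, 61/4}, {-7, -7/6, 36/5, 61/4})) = {36/5, 61/4}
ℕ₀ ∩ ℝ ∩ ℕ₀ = ℕ₀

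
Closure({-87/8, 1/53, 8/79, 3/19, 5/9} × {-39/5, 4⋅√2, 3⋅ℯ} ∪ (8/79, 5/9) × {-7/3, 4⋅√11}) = ([8/79, 5/9] × {-7/3, 4⋅√11}) ∪ ({-87/8, 1/53, 8/79, 3/19, 5/9} × {-39/5, 4⋅√2, 3⋅ℯ})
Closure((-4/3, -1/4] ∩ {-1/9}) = ∅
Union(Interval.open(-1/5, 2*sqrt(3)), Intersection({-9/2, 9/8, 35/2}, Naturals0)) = Interval.open(-1/5, 2*sqrt(3))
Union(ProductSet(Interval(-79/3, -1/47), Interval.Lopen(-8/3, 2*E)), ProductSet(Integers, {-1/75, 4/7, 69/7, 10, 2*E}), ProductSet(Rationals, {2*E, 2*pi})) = Union(ProductSet(Integers, {-1/75, 4/7, 69/7, 10, 2*E}), ProductSet(Interval(-79/3, -1/47), Interval.Lopen(-8/3, 2*E)), ProductSet(Rationals, {2*E, 2*pi}))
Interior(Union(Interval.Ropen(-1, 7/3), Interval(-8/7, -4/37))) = Interval.open(-8/7, 7/3)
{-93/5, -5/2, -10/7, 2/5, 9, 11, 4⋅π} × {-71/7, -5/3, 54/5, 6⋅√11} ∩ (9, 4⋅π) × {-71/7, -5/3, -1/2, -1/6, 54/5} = {11} × {-71/7, -5/3, 54/5}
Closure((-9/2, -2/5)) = [-9/2, -2/5]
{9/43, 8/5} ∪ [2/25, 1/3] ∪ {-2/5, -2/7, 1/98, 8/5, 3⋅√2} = {-2/5, -2/7, 1/98, 8/5, 3⋅√2} ∪ [2/25, 1/3]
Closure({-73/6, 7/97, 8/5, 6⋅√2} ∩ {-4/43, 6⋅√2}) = {6⋅√2}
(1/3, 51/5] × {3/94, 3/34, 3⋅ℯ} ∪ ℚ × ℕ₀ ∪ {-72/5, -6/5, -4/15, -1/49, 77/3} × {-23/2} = (ℚ × ℕ₀) ∪ ({-72/5, -6/5, -4/15, -1/49, 77/3} × {-23/2}) ∪ ((1/3, 51/5] × {3/94, 3/34, 3⋅ℯ})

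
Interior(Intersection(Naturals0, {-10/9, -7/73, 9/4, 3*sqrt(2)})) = EmptySet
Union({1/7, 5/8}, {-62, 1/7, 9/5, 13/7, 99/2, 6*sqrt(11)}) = {-62, 1/7, 5/8, 9/5, 13/7, 99/2, 6*sqrt(11)}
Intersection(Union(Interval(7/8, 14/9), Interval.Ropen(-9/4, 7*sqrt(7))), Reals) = Interval.Ropen(-9/4, 7*sqrt(7))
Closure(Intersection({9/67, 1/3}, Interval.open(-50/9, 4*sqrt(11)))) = {9/67, 1/3}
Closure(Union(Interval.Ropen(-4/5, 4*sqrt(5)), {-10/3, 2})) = Union({-10/3}, Interval(-4/5, 4*sqrt(5)))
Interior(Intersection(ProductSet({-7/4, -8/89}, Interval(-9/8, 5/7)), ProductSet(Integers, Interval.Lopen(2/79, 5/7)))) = EmptySet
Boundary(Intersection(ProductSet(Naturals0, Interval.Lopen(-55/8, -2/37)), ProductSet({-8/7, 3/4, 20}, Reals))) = ProductSet({20}, Interval(-55/8, -2/37))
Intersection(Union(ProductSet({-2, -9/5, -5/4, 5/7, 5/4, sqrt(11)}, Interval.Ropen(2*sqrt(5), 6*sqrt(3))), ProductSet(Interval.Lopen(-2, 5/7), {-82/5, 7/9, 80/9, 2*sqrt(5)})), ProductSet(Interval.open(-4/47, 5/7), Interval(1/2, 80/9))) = ProductSet(Interval.open(-4/47, 5/7), {7/9, 80/9, 2*sqrt(5)})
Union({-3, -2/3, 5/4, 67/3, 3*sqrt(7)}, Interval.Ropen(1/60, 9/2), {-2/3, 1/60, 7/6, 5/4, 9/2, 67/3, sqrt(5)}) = Union({-3, -2/3, 67/3, 3*sqrt(7)}, Interval(1/60, 9/2))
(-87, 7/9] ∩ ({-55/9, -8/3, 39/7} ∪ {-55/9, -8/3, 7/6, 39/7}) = {-55/9, -8/3}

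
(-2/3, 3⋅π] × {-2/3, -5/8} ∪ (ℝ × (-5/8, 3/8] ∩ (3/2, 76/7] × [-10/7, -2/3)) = (-2/3, 3⋅π] × {-2/3, -5/8}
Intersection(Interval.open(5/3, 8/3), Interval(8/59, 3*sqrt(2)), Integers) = Range(2, 3, 1)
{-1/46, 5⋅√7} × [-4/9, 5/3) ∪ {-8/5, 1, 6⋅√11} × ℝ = ({-8/5, 1, 6⋅√11} × ℝ) ∪ ({-1/46, 5⋅√7} × [-4/9, 5/3))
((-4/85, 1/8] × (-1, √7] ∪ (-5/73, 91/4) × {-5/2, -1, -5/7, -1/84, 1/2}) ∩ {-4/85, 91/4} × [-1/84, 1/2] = {-4/85} × {-1/84, 1/2}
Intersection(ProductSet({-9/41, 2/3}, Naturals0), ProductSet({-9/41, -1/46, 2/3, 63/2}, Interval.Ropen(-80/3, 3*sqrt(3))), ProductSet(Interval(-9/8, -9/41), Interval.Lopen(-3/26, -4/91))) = EmptySet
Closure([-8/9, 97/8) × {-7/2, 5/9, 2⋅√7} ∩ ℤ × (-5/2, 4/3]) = {0, 1, …, 12} × {5/9}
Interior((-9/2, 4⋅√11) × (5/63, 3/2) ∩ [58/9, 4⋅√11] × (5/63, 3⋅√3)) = (58/9, 4⋅√11) × (5/63, 3/2)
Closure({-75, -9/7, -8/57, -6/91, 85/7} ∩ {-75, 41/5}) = {-75}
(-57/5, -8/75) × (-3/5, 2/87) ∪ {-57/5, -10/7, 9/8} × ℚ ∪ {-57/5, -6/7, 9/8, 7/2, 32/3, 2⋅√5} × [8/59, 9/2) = ({-57/5, -10/7, 9/8} × ℚ) ∪ ((-57/5, -8/75) × (-3/5, 2/87)) ∪ ({-57/5, -6/7, 9/8, 7/2, 32/3, 2⋅√5} × [8/59, 9/2))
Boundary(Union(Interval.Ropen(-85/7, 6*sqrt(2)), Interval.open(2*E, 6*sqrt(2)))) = {-85/7, 6*sqrt(2)}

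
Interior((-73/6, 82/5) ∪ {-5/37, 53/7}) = (-73/6, 82/5)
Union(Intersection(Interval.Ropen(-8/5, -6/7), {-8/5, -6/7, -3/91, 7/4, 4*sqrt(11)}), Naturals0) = Union({-8/5}, Naturals0)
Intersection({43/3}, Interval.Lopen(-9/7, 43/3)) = {43/3}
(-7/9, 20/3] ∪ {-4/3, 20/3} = {-4/3} ∪ (-7/9, 20/3]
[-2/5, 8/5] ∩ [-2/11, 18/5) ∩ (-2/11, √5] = (-2/11, 8/5]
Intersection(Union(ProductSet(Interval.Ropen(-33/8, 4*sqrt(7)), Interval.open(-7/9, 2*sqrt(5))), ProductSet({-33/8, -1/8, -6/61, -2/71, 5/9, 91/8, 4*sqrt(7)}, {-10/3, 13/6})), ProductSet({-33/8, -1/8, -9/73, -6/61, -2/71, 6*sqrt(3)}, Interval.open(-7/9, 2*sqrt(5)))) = ProductSet({-33/8, -1/8, -9/73, -6/61, -2/71, 6*sqrt(3)}, Interval.open(-7/9, 2*sqrt(5)))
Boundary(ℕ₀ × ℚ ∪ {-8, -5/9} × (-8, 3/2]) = (ℕ₀ × ℝ) ∪ ({-8, -5/9} × [-8, 3/2])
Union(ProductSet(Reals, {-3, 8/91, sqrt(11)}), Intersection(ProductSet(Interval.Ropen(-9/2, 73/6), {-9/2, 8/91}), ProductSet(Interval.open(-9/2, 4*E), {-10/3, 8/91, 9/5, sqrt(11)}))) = ProductSet(Reals, {-3, 8/91, sqrt(11)})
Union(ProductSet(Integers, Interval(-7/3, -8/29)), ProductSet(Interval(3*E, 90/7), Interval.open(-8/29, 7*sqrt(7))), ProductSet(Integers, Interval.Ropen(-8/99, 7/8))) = Union(ProductSet(Integers, Union(Interval(-7/3, -8/29), Interval.Ropen(-8/99, 7/8))), ProductSet(Interval(3*E, 90/7), Interval.open(-8/29, 7*sqrt(7))))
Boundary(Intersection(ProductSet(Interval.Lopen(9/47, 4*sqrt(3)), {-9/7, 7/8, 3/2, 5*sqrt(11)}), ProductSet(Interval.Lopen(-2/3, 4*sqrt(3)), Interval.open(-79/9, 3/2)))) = ProductSet(Interval(9/47, 4*sqrt(3)), {-9/7, 7/8})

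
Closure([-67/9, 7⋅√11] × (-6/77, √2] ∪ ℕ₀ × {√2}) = (ℕ₀ × {√2}) ∪ ([-67/9, 7⋅√11] × [-6/77, √2])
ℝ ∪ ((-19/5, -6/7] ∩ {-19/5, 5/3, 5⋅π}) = ℝ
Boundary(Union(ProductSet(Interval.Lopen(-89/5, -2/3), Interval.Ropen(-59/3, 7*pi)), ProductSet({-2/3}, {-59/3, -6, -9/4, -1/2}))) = Union(ProductSet({-89/5, -2/3}, Interval(-59/3, 7*pi)), ProductSet(Interval(-89/5, -2/3), {-59/3, 7*pi}))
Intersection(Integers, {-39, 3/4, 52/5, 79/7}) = {-39}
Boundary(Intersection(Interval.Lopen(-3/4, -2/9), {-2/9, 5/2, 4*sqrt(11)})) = {-2/9}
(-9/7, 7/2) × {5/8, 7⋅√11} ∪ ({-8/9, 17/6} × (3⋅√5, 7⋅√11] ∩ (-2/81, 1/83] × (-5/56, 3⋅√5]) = (-9/7, 7/2) × {5/8, 7⋅√11}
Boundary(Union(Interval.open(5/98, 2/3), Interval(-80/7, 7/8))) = {-80/7, 7/8}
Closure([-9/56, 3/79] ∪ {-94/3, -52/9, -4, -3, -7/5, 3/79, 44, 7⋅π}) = {-94/3, -52/9, -4, -3, -7/5, 44, 7⋅π} ∪ [-9/56, 3/79]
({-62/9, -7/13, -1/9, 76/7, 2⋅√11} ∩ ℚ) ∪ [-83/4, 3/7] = [-83/4, 3/7] ∪ {76/7}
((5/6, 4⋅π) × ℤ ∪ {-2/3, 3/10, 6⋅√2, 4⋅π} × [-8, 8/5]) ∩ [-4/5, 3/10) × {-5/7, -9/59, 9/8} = {-2/3} × {-5/7, -9/59, 9/8}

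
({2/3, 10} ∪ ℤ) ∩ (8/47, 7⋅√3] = {2/3} ∪ {1, 2, …, 12}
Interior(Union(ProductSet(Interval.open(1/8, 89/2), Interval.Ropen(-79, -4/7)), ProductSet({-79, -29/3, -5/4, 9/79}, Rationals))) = ProductSet(Interval.open(1/8, 89/2), Interval.open(-79, -4/7))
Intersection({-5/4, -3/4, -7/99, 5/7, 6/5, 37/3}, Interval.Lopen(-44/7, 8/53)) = {-5/4, -3/4, -7/99}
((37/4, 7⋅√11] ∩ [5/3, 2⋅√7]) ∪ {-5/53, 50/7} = {-5/53, 50/7}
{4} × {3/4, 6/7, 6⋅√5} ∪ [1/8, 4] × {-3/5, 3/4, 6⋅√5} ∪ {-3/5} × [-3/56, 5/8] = ({-3/5} × [-3/56, 5/8]) ∪ ({4} × {3/4, 6/7, 6⋅√5}) ∪ ([1/8, 4] × {-3/5, 3/4, 6⋅√5})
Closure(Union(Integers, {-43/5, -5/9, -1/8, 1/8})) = Union({-43/5, -5/9, -1/8, 1/8}, Integers)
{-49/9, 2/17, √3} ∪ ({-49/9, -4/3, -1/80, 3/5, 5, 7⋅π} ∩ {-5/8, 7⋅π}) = {-49/9, 2/17, √3, 7⋅π}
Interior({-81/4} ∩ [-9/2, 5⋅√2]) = ∅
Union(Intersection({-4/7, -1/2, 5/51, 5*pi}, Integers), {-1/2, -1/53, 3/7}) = {-1/2, -1/53, 3/7}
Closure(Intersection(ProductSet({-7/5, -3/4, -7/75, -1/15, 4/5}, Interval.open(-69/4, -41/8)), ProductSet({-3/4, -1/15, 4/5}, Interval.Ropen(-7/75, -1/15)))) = EmptySet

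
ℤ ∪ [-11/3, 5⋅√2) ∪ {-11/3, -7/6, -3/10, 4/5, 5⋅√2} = ℤ ∪ [-11/3, 5⋅√2]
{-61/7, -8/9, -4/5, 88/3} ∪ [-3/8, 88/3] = {-61/7, -8/9, -4/5} ∪ [-3/8, 88/3]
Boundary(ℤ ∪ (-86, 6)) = ℤ \ (-86, 6)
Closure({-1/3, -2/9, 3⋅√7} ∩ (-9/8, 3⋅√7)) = {-1/3, -2/9}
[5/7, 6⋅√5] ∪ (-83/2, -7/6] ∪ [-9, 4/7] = (-83/2, 4/7] ∪ [5/7, 6⋅√5]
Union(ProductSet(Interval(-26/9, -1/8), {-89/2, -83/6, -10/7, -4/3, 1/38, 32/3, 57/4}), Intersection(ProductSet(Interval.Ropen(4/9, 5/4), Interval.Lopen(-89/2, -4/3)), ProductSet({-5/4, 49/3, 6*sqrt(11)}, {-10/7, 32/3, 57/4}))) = ProductSet(Interval(-26/9, -1/8), {-89/2, -83/6, -10/7, -4/3, 1/38, 32/3, 57/4})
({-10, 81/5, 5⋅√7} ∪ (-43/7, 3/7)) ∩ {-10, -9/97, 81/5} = {-10, -9/97, 81/5}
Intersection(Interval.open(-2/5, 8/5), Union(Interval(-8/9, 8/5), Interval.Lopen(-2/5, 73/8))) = Interval.open(-2/5, 8/5)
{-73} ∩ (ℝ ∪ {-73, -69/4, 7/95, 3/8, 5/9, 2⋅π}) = {-73}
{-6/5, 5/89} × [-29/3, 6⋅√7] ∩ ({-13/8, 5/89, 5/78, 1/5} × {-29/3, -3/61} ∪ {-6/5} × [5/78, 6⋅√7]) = ({5/89} × {-29/3, -3/61}) ∪ ({-6/5} × [5/78, 6⋅√7])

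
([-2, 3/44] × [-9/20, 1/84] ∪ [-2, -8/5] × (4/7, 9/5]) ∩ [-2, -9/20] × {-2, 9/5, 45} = [-2, -8/5] × {9/5}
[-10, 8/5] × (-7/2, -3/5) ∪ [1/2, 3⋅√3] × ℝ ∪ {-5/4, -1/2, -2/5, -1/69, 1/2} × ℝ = ([-10, 8/5] × (-7/2, -3/5)) ∪ (({-5/4, -1/2, -2/5, -1/69} ∪ [1/2, 3⋅√3]) × ℝ)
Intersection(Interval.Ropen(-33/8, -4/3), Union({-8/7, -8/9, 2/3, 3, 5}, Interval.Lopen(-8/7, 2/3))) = EmptySet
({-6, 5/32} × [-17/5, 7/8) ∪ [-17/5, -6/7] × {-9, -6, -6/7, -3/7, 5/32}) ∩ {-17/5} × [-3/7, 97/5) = {-17/5} × {-3/7, 5/32}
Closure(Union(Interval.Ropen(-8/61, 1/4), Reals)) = Interval(-oo, oo)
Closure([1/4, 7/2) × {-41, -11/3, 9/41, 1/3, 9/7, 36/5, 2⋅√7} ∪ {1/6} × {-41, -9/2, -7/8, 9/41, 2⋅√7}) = ({1/6} × {-41, -9/2, -7/8, 9/41, 2⋅√7}) ∪ ([1/4, 7/2] × {-41, -11/3, 9/41, 1/3, 9/7, 36/5, 2⋅√7})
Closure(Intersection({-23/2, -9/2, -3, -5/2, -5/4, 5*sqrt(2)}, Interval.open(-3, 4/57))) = {-5/2, -5/4}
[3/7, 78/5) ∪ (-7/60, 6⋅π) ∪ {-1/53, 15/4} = (-7/60, 6⋅π)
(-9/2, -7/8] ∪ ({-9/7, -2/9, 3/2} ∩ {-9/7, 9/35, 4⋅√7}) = (-9/2, -7/8]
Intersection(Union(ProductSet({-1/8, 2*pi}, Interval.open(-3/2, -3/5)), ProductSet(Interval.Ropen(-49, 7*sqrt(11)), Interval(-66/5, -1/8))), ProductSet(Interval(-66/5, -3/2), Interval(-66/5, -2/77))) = ProductSet(Interval(-66/5, -3/2), Interval(-66/5, -1/8))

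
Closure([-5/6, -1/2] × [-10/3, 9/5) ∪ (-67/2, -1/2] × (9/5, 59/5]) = ({-67/2, -1/2} × [9/5, 59/5]) ∪ ([-67/2, -1/2] × {9/5, 59/5}) ∪ ((-67/2, -1/2] × (9/5, 59/5]) ∪ ([-5/6, -1/2] × [-10/3, 9/5])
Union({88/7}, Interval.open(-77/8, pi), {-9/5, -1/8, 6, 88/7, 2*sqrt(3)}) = Union({6, 88/7, 2*sqrt(3)}, Interval.open(-77/8, pi))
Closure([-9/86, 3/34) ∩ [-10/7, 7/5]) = [-9/86, 3/34]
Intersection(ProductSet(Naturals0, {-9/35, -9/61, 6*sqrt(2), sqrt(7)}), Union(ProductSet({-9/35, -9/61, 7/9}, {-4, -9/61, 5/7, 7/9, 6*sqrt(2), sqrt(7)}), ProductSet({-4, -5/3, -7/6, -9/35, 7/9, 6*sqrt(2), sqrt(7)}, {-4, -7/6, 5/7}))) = EmptySet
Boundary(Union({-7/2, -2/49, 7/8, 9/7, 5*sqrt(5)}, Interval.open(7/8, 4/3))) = {-7/2, -2/49, 7/8, 4/3, 5*sqrt(5)}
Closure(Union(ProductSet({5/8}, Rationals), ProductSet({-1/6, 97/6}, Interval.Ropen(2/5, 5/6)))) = Union(ProductSet({5/8}, Reals), ProductSet({-1/6, 97/6}, Interval(2/5, 5/6)))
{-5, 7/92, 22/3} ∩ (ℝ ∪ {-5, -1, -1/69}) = {-5, 7/92, 22/3}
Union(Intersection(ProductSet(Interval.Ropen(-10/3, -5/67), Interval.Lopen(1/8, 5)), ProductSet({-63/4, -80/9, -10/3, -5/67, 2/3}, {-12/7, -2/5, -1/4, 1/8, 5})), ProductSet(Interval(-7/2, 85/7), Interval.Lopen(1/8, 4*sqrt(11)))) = ProductSet(Interval(-7/2, 85/7), Interval.Lopen(1/8, 4*sqrt(11)))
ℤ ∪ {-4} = ℤ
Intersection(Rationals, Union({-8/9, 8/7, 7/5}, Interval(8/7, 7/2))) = Union({-8/9}, Intersection(Interval(8/7, 7/2), Rationals))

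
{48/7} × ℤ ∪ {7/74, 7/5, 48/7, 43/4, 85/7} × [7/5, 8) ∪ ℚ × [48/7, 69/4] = ({48/7} × ℤ) ∪ (ℚ × [48/7, 69/4]) ∪ ({7/74, 7/5, 48/7, 43/4, 85/7} × [7/5, 8))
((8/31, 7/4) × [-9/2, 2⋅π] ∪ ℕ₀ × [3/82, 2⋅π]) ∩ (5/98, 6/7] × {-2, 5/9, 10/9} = (8/31, 6/7] × {-2, 5/9, 10/9}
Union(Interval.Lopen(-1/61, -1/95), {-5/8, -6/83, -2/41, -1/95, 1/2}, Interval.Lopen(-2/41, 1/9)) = Union({-5/8, -6/83, 1/2}, Interval(-2/41, 1/9))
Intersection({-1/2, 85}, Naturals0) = {85}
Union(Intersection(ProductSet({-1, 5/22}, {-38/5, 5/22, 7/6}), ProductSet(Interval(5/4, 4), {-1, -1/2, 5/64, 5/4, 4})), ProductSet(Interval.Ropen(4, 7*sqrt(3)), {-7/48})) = ProductSet(Interval.Ropen(4, 7*sqrt(3)), {-7/48})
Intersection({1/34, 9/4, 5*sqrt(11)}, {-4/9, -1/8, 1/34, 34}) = {1/34}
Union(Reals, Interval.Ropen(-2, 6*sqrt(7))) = Interval(-oo, oo)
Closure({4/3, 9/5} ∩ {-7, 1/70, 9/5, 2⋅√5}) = {9/5}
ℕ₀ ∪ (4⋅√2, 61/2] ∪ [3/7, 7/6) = ℕ₀ ∪ [3/7, 7/6) ∪ (4⋅√2, 61/2]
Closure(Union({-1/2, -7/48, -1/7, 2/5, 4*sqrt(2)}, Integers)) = Union({-1/2, -7/48, -1/7, 2/5, 4*sqrt(2)}, Integers)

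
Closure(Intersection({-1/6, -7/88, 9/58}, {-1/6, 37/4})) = {-1/6}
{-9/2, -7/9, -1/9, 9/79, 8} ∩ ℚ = {-9/2, -7/9, -1/9, 9/79, 8}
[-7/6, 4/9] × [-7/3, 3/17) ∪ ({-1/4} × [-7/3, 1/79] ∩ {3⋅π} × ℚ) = [-7/6, 4/9] × [-7/3, 3/17)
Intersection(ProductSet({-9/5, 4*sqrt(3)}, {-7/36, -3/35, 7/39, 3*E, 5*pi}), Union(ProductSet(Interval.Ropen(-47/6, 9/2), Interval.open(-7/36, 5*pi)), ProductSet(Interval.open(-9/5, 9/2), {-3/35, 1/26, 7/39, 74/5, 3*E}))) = ProductSet({-9/5}, {-3/35, 7/39, 3*E})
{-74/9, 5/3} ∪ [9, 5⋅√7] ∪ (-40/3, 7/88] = (-40/3, 7/88] ∪ {5/3} ∪ [9, 5⋅√7]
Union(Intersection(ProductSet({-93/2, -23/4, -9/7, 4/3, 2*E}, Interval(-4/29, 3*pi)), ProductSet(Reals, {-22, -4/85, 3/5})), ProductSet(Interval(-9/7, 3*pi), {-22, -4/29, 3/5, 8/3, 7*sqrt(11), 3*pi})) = Union(ProductSet({-93/2, -23/4, -9/7, 4/3, 2*E}, {-4/85, 3/5}), ProductSet(Interval(-9/7, 3*pi), {-22, -4/29, 3/5, 8/3, 7*sqrt(11), 3*pi}))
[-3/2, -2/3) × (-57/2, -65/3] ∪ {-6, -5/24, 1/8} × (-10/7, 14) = ({-6, -5/24, 1/8} × (-10/7, 14)) ∪ ([-3/2, -2/3) × (-57/2, -65/3])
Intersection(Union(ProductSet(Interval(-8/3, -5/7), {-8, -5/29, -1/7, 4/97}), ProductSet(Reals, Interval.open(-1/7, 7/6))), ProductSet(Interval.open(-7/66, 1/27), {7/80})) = ProductSet(Interval.open(-7/66, 1/27), {7/80})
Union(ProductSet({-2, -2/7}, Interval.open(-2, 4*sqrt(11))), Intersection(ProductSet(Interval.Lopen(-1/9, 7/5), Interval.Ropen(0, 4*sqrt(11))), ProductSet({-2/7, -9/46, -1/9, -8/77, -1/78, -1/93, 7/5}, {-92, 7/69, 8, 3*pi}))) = Union(ProductSet({-2, -2/7}, Interval.open(-2, 4*sqrt(11))), ProductSet({-8/77, -1/78, -1/93, 7/5}, {7/69, 8, 3*pi}))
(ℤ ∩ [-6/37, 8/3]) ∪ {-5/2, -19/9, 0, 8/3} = {-5/2, -19/9, 8/3} ∪ {0, 1, 2}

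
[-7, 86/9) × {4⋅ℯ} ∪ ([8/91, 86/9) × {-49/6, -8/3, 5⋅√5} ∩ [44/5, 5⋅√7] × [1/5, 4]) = [-7, 86/9) × {4⋅ℯ}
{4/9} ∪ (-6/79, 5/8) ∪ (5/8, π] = (-6/79, 5/8) ∪ (5/8, π]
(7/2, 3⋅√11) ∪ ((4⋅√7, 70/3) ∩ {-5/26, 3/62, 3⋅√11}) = (7/2, 3⋅√11)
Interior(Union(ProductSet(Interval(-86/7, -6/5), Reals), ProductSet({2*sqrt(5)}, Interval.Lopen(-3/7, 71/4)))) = ProductSet(Interval.open(-86/7, -6/5), Reals)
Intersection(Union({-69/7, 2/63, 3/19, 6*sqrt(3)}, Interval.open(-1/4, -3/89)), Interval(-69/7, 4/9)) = Union({-69/7, 2/63, 3/19}, Interval.open(-1/4, -3/89))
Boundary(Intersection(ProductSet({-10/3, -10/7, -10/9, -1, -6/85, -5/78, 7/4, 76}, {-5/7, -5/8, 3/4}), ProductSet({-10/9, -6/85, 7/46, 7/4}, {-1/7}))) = EmptySet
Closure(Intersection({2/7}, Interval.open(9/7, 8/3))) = EmptySet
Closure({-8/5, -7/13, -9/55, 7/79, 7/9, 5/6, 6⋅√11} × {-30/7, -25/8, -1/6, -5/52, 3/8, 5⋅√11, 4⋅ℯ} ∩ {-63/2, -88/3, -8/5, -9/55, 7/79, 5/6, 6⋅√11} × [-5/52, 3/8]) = {-8/5, -9/55, 7/79, 5/6, 6⋅√11} × {-5/52, 3/8}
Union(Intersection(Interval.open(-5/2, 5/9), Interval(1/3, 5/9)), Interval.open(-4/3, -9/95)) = Union(Interval.open(-4/3, -9/95), Interval.Ropen(1/3, 5/9))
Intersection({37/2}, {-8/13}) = EmptySet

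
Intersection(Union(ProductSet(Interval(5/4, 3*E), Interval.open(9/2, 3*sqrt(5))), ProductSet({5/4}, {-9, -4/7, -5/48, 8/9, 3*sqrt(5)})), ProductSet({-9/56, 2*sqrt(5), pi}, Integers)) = ProductSet({2*sqrt(5), pi}, Range(5, 7, 1))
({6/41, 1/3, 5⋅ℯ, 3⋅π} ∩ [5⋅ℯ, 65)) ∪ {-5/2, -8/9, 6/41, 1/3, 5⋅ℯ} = {-5/2, -8/9, 6/41, 1/3, 5⋅ℯ}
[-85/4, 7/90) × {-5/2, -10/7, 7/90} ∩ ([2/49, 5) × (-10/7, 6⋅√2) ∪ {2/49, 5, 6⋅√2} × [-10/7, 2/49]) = ({2/49} × {-10/7}) ∪ ([2/49, 7/90) × {7/90})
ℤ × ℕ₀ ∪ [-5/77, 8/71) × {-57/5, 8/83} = (ℤ × ℕ₀) ∪ ([-5/77, 8/71) × {-57/5, 8/83})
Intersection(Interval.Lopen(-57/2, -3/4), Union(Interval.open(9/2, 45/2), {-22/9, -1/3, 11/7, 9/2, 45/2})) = {-22/9}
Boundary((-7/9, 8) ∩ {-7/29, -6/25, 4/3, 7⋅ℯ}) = {-7/29, -6/25, 4/3}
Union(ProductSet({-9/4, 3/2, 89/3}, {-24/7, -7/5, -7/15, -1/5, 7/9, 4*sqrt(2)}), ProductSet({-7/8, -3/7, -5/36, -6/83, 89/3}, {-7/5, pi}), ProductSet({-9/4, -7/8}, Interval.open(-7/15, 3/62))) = Union(ProductSet({-9/4, -7/8}, Interval.open(-7/15, 3/62)), ProductSet({-9/4, 3/2, 89/3}, {-24/7, -7/5, -7/15, -1/5, 7/9, 4*sqrt(2)}), ProductSet({-7/8, -3/7, -5/36, -6/83, 89/3}, {-7/5, pi}))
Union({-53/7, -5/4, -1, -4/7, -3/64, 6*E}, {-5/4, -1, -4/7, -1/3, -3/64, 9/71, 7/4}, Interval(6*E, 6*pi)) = Union({-53/7, -5/4, -1, -4/7, -1/3, -3/64, 9/71, 7/4}, Interval(6*E, 6*pi))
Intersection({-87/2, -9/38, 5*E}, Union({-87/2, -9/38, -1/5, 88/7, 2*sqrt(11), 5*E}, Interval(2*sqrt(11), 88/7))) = {-87/2, -9/38, 5*E}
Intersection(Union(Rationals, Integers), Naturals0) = Naturals0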